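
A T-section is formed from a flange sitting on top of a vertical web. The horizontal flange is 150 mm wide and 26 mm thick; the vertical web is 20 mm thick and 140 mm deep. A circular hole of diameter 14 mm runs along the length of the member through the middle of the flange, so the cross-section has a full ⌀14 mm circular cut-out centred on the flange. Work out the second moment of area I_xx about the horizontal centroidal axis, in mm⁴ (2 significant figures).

Break the section into simple shapes (no overlaps), measuring from the bottom-left corner of the bounding box.
Flange: 150 × 26, A = 3 900 mm², y = 153 mm, Ī = 219 700 mm⁴.
Web: 20 × 140, A = 2 800 mm², y = 70 mm, Ī = 4 573 333 mm⁴.
Hole (subtracted): ⌀14, A = 153.9 mm², y = 153 mm, Ī = 1 886 mm⁴.
Centroid: ȳ = ΣA·y / ΣA = 117.5 mm.
Transfer each piece to the horizontal centroidal axis using Ī + A·d² with d = y − 117.5:
  flange: d = 35.5 mm → contributes +5 135 301 mm⁴
  web: d = -47.5 mm → contributes +10 890 232 mm⁴
  hole: d = 35.5 mm → contributes −195 911 mm⁴
Total I = 15 829 622 mm⁴.

I_xx ≈ 1.6 × 10⁷ mm⁴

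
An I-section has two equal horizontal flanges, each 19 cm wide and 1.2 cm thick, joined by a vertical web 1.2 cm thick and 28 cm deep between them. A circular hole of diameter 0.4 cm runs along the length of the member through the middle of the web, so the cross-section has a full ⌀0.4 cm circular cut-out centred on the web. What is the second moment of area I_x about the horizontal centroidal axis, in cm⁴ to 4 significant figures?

Treat the section as a set of non-overlapping primitives; coordinates are from the bounding-box lower-left.
Bottom flange: 19 × 1.2, A = 22.8 cm², y = 0.6 cm, Ī = 2.736 cm⁴.
Web: 1.2 × 28, A = 33.6 cm², y = 15.2 cm, Ī = 2195.2 cm⁴.
Top flange: 19 × 1.2, A = 22.8 cm², y = 29.8 cm, Ī = 2.736 cm⁴.
Hole (subtracted): ⌀0.4, A = 0.125664 cm², y = 15.2 cm, Ī = 0.00125664 cm⁴.
By symmetry the centroid is at mid-height, ȳ = 15.2 cm.
Transfer each piece to the horizontal centroidal axis using Ī + A·d² with d = y − 15.2:
  bottom flange: d = -14.6 cm → contributes +4862.78 cm⁴
  web: d = 0 cm → contributes +2195.2 cm⁴
  top flange: d = 14.6 cm → contributes +4862.78 cm⁴
  hole: d = 0 cm → contributes −0.00125664 cm⁴
Total I = 11920.8 cm⁴.

I_x ≈ 1.192 × 10⁴ cm⁴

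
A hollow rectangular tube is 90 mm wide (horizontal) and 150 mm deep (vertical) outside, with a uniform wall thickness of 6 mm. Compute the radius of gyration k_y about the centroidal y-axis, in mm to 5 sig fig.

Decompose the section into non-overlapping parts with the origin at the bottom-left of its bounding rectangle.
Outer rectangle: 90 × 150, A = 13 500 mm², x = 45 mm, Ī = 9 112 500 mm⁴.
Inner void (subtracted): 78 × 138, A = 10 764 mm², x = 45 mm, Ī = 5 457 348 mm⁴.
By symmetry the centroid is at mid-width, x̄ = 45 mm.
All pieces are centred on the centroidal y-axis, so I = ΣĪ (holes subtracted) = 3 655 152 mm⁴.
Radius of gyration: k = √(I/A) = √(3 655 152 / 2 736) = 36.55061 mm.

k_y ≈ 36.551 mm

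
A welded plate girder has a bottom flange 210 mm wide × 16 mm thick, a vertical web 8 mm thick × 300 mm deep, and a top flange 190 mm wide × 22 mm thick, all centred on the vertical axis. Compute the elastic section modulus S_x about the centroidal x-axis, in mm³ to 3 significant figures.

Split into non-overlapping primitives; take the origin at the lower-left of the bounding box.
Bottom plate: 210 × 16, A = 3 360 mm², y = 8 mm, Ī = 71 680 mm⁴.
Web plate: 8 × 300, A = 2 400 mm², y = 166 mm, Ī = 18 000 000 mm⁴.
Top plate: 190 × 22, A = 4 180 mm², y = 327 mm, Ī = 168 593 mm⁴.
Centroid: ȳ = ΣA·y / ΣA = 180.3 mm.
Transfer each piece to the centroidal x-axis using Ī + A·d² with d = y − 180.3:
  bottom plate: d = -172.3 mm → contributes +99 816 082 mm⁴
  web plate: d = -14.296 mm → contributes +18 490 486 mm⁴
  top plate: d = 146.7 mm → contributes +90 131 096 mm⁴
Total I = 208 437 664 mm⁴.
Extreme fibre distance c = 180.3 mm; S = I/c = 1 156 087 mm³.

S_x ≈ 1.16 × 10⁶ mm³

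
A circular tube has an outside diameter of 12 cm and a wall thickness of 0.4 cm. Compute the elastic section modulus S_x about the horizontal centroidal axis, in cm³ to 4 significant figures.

S_x ≈ 40.91 cm³

Break the section into simple shapes (no overlaps), measuring from the bottom-left corner of the bounding box.
Outer circle: ⌀12, A = 113.097 cm², y = 6 cm, Ī = 1017.88 cm⁴.
Bore (subtracted): ⌀11.2, A = 98.5203 cm², y = 6 cm, Ī = 772.4 cm⁴.
By symmetry the centroid is at mid-height, ȳ = 6 cm.
All pieces are centred on the horizontal centroidal axis, so I = ΣĪ (holes subtracted) = 245.477 cm⁴.
Extreme fibre distance c = 6 cm; S = I/c = 40.9128 cm³.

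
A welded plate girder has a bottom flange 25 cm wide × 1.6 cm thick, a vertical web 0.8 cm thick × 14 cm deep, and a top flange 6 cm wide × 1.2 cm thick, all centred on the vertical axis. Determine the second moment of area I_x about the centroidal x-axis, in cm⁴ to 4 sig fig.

Decompose the section into non-overlapping parts with the origin at the bottom-left of its bounding rectangle.
Bottom plate: 25 × 1.6, A = 40 cm², y = 0.8 cm, Ī = 8.53333 cm⁴.
Web plate: 0.8 × 14, A = 11.2 cm², y = 8.6 cm, Ī = 182.933 cm⁴.
Top plate: 6 × 1.2, A = 7.2 cm², y = 16.2 cm, Ī = 0.864 cm⁴.
Centroid: ȳ = ΣA·y / ΣA = 4.19452 cm.
Transfer each piece to the centroidal x-axis using Ī + A·d² with d = y − 4.19452:
  bottom plate: d = -3.39452 cm → contributes +469.444 cm⁴
  web plate: d = 4.40548 cm → contributes +400.306 cm⁴
  top plate: d = 12.0055 cm → contributes +1038.61 cm⁴
Total I = 1908.36 cm⁴.

I_x ≈ 1908 cm⁴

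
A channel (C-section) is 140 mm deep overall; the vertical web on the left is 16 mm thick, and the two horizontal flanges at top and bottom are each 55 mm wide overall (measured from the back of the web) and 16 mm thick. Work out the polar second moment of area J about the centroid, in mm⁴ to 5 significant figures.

J ≈ 9.2947 × 10⁶ mm⁴

Break the section into simple shapes (no overlaps), measuring from the bottom-left corner of the bounding box.
Web: 16 × 140, A = 2 240 mm², y = 70 mm, Ī = 3 658 667 mm⁴.
Top flange (beyond web): 39 × 16, A = 624 mm², y = 132 mm, Ī = 13 312 mm⁴.
Bottom flange (beyond web): 39 × 16, A = 624 mm², y = 8 mm, Ī = 13 312 mm⁴.
By symmetry the centroid is at mid-height, ȳ = 70 mm.
Transfer each piece to the centroidal x-axis using Ī + A·d² with d = y − 70:
  web: d = 0 mm → contributes +3 658 667 mm⁴
  top flange (beyond web): d = 62 mm → contributes +2 411 968 mm⁴
  bottom flange (beyond web): d = -62 mm → contributes +2 411 968 mm⁴
Total I = 8 482 603 mm⁴.
For the y-axis: x̄ = 17.83945 mm.
Repeating about the centroidal y-axis gives I_y = 812080.8 mm⁴.
Polar second moment: J = I_x + I_y = 9 294 683 mm⁴.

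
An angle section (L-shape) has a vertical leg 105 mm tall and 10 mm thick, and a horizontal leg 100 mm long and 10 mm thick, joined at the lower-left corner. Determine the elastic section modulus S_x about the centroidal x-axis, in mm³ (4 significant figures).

Decompose the section into non-overlapping parts with the origin at the bottom-left of its bounding rectangle.
Vertical leg: 10 × 105, A = 1 050 mm², y = 52.5 mm, Ī = 964 688 mm⁴.
Horizontal leg (remainder): 90 × 10, A = 900 mm², y = 5 mm, Ī = 7 500 mm⁴.
Centroid: ȳ = ΣA·y / ΣA = 30.5769 mm.
Transfer each piece to the centroidal x-axis using Ī + A·d² with d = y − 30.5769:
  vertical leg: d = 21.9231 mm → contributes +1 469 340 mm⁴
  horizontal leg (remainder): d = -25.5769 mm → contributes +596 261 mm⁴
Total I = 2 065 601 mm⁴.
Extreme fibre distance c = 74.4231 mm; S = I/c = 27754.8 mm³.

S_x ≈ 2.775 × 10⁴ mm³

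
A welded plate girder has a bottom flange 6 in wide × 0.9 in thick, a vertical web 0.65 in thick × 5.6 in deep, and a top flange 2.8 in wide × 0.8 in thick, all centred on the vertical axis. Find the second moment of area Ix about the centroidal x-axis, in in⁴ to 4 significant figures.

Treat the section as a set of non-overlapping primitives; coordinates are from the bounding-box lower-left.
Bottom plate: 6 × 0.9, A = 5.4 in², y = 0.45 in, Ī = 0.3645 in⁴.
Web plate: 0.65 × 5.6, A = 3.64 in², y = 3.7 in, Ī = 9.51253 in⁴.
Top plate: 2.8 × 0.8, A = 2.24 in², y = 6.9 in, Ī = 0.119467 in⁴.
Centroid: ȳ = ΣA·y / ΣA = 2.77961 in.
Transfer each piece to the centroidal x-axis using Ī + A·d² with d = y − 2.77961:
  bottom plate: d = -2.32961 in → contributes +29.6707 in⁴
  web plate: d = 0.92039 in → contributes +12.596 in⁴
  top plate: d = 4.12039 in → contributes +38.1493 in⁴
Total I = 80.4161 in⁴.

Ix ≈ 80.42 in⁴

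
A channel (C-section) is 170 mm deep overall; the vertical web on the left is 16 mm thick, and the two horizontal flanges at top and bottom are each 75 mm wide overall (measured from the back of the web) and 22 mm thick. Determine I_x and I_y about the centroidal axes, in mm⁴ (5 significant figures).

I_x ≈ 2.0871 × 10⁷ mm⁴, I_y ≈ 2.6790 × 10⁶ mm⁴

Treat the section as a set of non-overlapping primitives; coordinates are from the bounding-box lower-left.
Web: 16 × 170, A = 2 720 mm², y = 85 mm, Ī = 6 550 667 mm⁴.
Top flange (beyond web): 59 × 22, A = 1 298 mm², y = 159 mm, Ī = 52352.67 mm⁴.
Bottom flange (beyond web): 59 × 22, A = 1 298 mm², y = 11 mm, Ī = 52352.67 mm⁴.
By symmetry the centroid is at mid-height, ȳ = 85 mm.
Transfer each piece to the centroidal x-axis using Ī + A·d² with d = y − 85:
  web: d = 0 mm → contributes +6 550 667 mm⁴
  top flange (beyond web): d = 74 mm → contributes +7 160 201 mm⁴
  bottom flange (beyond web): d = -74 mm → contributes +7 160 201 mm⁴
Total I = 20 871 068 mm⁴.
For the y-axis: x̄ = 26.31264 mm.
Repeating about the centroidal y-axis gives I_y = 2 678 972 mm⁴.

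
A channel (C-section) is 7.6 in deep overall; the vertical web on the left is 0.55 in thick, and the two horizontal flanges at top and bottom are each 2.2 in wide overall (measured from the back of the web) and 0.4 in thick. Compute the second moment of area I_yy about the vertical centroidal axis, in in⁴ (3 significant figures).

I_yy ≈ 1.62 in⁴

Break the section into simple shapes (no overlaps), measuring from the bottom-left corner of the bounding box.
Web: 0.55 × 7.6, A = 4.18 in², x = 0.275 in, Ī = 0.10537 in⁴.
Top flange (beyond web): 1.65 × 0.4, A = 0.66 in², x = 1.375 in, Ī = 0.14974 in⁴.
Bottom flange (beyond web): 1.65 × 0.4, A = 0.66 in², x = 1.375 in, Ī = 0.14974 in⁴.
Centroid: x̄ = ΣA·x / ΣA = 0.539 in.
Transfer each piece to the vertical centroidal axis using Ī + A·d² with d = x − 0.539:
  web: d = -0.264 in → contributes +0.3967 in⁴
  top flange (beyond web): d = 0.836 in → contributes +0.61101 in⁴
  bottom flange (beyond web): d = 0.836 in → contributes +0.61101 in⁴
Total I = 1.6187 in⁴.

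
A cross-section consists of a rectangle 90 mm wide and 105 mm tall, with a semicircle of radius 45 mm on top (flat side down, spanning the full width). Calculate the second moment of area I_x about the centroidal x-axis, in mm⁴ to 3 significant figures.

Split into non-overlapping primitives; take the origin at the lower-left of the bounding box.
Rectangular body: 90 × 105, A = 9 450 mm², y = 52.5 mm, Ī = 8 682 188 mm⁴.
Semicircular cap: semicircle r = 45, A = 3180.9 mm², y = 124.1 mm, Ī = 450 072 mm⁴.
Centroid: ȳ = ΣA·y / ΣA = 70.531 mm.
Transfer each piece to the centroidal x-axis using Ī + A·d² with d = y − 70.531:
  rectangular body: d = -18.031 mm → contributes +11 754 494 mm⁴
  semicircular cap: d = 53.568 mm → contributes +9 577 565 mm⁴
Total I = 21 332 059 mm⁴.

I_x ≈ 2.13 × 10⁷ mm⁴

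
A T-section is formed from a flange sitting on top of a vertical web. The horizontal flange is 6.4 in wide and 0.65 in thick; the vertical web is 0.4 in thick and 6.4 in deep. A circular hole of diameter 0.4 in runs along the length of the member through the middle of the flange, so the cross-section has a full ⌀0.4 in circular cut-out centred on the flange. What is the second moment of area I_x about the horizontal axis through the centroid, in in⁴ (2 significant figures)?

Break the section into simple shapes (no overlaps), measuring from the bottom-left corner of the bounding box.
Flange: 6.4 × 0.65, A = 4.16 in², y = 6.725 in, Ī = 0.1465 in⁴.
Web: 0.4 × 6.4, A = 2.56 in², y = 3.2 in, Ī = 8.738 in⁴.
Hole (subtracted): ⌀0.4, A = 0.1257 in², y = 6.725 in, Ī = 0.001257 in⁴.
Centroid: ȳ = ΣA·y / ΣA = 5.357 in.
Transfer each piece to the horizontal axis through the centroid using Ī + A·d² with d = y − 5.357:
  flange: d = 1.368 in → contributes +7.937 in⁴
  web: d = -2.157 in → contributes +20.64 in⁴
  hole: d = 1.368 in → contributes −0.2366 in⁴
Total I = 28.34 in⁴.

I_x ≈ 28 in⁴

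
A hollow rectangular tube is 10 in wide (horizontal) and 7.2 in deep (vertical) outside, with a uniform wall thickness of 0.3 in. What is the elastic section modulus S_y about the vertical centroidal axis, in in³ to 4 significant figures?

Decompose the section into non-overlapping parts with the origin at the bottom-left of its bounding rectangle.
Outer rectangle: 10 × 7.2, A = 72 in², x = 5 in, Ī = 600 in⁴.
Inner void (subtracted): 9.4 × 6.6, A = 62.04 in², x = 5 in, Ī = 456.821 in⁴.
By symmetry the centroid is at mid-width, x̄ = 5 in.
All pieces are centred on the vertical centroidal axis, so I = ΣĪ (holes subtracted) = 143.179 in⁴.
Extreme fibre distance c = 5 in; S = I/c = 28.6358 in³.

S_y ≈ 28.64 in³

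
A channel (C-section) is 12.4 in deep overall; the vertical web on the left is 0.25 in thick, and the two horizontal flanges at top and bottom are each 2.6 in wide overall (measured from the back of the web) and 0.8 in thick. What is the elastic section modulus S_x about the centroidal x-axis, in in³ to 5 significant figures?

Treat the section as a set of non-overlapping primitives; coordinates are from the bounding-box lower-left.
Web: 0.25 × 12.4, A = 3.1 in², y = 6.2 in, Ī = 39.72133 in⁴.
Top flange (beyond web): 2.35 × 0.8, A = 1.88 in², y = 12 in, Ī = 0.1002667 in⁴.
Bottom flange (beyond web): 2.35 × 0.8, A = 1.88 in², y = 0.4 in, Ī = 0.1002667 in⁴.
By symmetry the centroid is at mid-height, ȳ = 6.2 in.
Transfer each piece to the centroidal x-axis using Ī + A·d² with d = y − 6.2:
  web: d = 0 in → contributes +39.72133 in⁴
  top flange (beyond web): d = 5.8 in → contributes +63.34347 in⁴
  bottom flange (beyond web): d = -5.8 in → contributes +63.34347 in⁴
Total I = 166.4083 in⁴.
Extreme fibre distance c = 6.2 in; S = I/c = 26.84004 in³.

S_x ≈ 26.840 in³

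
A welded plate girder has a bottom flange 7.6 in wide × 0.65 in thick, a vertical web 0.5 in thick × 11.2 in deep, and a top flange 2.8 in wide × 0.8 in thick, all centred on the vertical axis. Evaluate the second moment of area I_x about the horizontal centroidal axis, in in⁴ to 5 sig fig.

I_x ≈ 293.29 in⁴

Break the section into simple shapes (no overlaps), measuring from the bottom-left corner of the bounding box.
Bottom plate: 7.6 × 0.65, A = 4.94 in², y = 0.325 in, Ī = 0.1739292 in⁴.
Web plate: 0.5 × 11.2, A = 5.6 in², y = 6.25 in, Ī = 58.53867 in⁴.
Top plate: 2.8 × 0.8, A = 2.24 in², y = 12.25 in, Ī = 0.1194667 in⁴.
Centroid: ȳ = ΣA·y / ΣA = 5.011385 in.
Transfer each piece to the horizontal centroidal axis using Ī + A·d² with d = y − 5.011385:
  bottom plate: d = -4.686385 in → contributes +108.6672 in⁴
  web plate: d = 1.238615 in → contributes +67.13 in⁴
  top plate: d = 7.238615 in → contributes +117.49 in⁴
Total I = 293.2872 in⁴.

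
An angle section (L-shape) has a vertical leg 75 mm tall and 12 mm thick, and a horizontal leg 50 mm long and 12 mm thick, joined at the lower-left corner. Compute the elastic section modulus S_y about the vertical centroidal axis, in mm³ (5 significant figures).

S_y ≈ 7159.6 mm³

Decompose the section into non-overlapping parts with the origin at the bottom-left of its bounding rectangle.
Vertical leg: 12 × 75, A = 900 mm², x = 6 mm, Ī = 10 800 mm⁴.
Horizontal leg (remainder): 38 × 12, A = 456 mm², x = 31 mm, Ī = 54 872 mm⁴.
Centroid: x̄ = ΣA·x / ΣA = 14.40708 mm.
Transfer each piece to the vertical centroidal axis using Ī + A·d² with d = x − 14.40708:
  vertical leg: d = -8.40708 mm → contributes +74411.09 mm⁴
  horizontal leg (remainder): d = 16.59292 mm → contributes +180420.2 mm⁴
Total I = 254831.3 mm⁴.
Extreme fibre distance c = 35.59292 mm; S = I/c = 7159.606 mm³.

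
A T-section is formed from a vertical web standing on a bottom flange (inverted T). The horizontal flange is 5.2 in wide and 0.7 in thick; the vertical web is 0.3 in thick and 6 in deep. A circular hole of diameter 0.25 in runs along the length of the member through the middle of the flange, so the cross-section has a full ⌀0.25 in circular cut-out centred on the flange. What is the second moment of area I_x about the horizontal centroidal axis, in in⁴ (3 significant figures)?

I_x ≈ 19.0 in⁴

Split into non-overlapping primitives; take the origin at the lower-left of the bounding box.
Flange: 5.2 × 0.7, A = 3.64 in², y = 0.35 in, Ī = 0.14863 in⁴.
Web: 0.3 × 6, A = 1.8 in², y = 3.7 in, Ī = 5.4 in⁴.
Hole (subtracted): ⌀0.25, A = 0.049087 in², y = 0.35 in, Ī = 0.00019175 in⁴.
Centroid: ȳ = ΣA·y / ΣA = 1.4685 in.
Transfer each piece to the horizontal centroidal axis using Ī + A·d² with d = y − 1.4685:
  flange: d = -1.1185 in → contributes +4.7028 in⁴
  web: d = 2.2315 in → contributes +14.363 in⁴
  hole: d = -1.1185 in → contributes −0.061608 in⁴
Total I = 19.004 in⁴.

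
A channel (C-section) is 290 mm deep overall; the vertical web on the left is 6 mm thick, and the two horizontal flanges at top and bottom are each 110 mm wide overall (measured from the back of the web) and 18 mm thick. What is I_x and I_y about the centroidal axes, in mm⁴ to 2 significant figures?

I_x ≈ 8.2 × 10⁷ mm⁴, I_y ≈ 7.0 × 10⁶ mm⁴

Treat the section as a set of non-overlapping primitives; coordinates are from the bounding-box lower-left.
Web: 6 × 290, A = 1 740 mm², y = 145 mm, Ī = 12 194 500 mm⁴.
Top flange (beyond web): 104 × 18, A = 1 872 mm², y = 281 mm, Ī = 50 544 mm⁴.
Bottom flange (beyond web): 104 × 18, A = 1 872 mm², y = 9 mm, Ī = 50 544 mm⁴.
By symmetry the centroid is at mid-height, ȳ = 145 mm.
Transfer each piece to the centroidal x-axis using Ī + A·d² with d = y − 145:
  web: d = 0 mm → contributes +12 194 500 mm⁴
  top flange (beyond web): d = 136 mm → contributes +34 675 056 mm⁴
  bottom flange (beyond web): d = -136 mm → contributes +34 675 056 mm⁴
Total I = 81 544 612 mm⁴.
For the y-axis: x̄ = 40.55 mm.
Repeating about the centroidal y-axis gives I_y = 6 973 274 mm⁴.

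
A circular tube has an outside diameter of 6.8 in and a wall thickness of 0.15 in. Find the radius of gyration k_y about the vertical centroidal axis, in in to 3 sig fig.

k_y ≈ 2.35 in

Split into non-overlapping primitives; take the origin at the lower-left of the bounding box.
Outer circle: ⌀6.8, A = 36.317 in², x = 3.4 in, Ī = 104.96 in⁴.
Bore (subtracted): ⌀6.5, A = 33.183 in², x = 3.4 in, Ī = 87.624 in⁴.
By symmetry the centroid is at mid-width, x̄ = 3.4 in.
All pieces are centred on the vertical centroidal axis, so I = ΣĪ (holes subtracted) = 17.332 in⁴.
Radius of gyration: k = √(I/A) = √(17.332 / 3.1337) = 2.3517 in.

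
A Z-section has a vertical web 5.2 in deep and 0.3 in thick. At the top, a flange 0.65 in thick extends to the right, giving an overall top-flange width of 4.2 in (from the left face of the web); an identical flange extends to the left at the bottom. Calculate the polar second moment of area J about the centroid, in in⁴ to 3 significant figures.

J ≈ 58.7 in⁴

Treat the section as a set of non-overlapping primitives; coordinates are from the bounding-box lower-left.
Web: 0.3 × 5.2, A = 1.56 in², y = 2.6 in, Ī = 3.5152 in⁴.
Top flange (beyond web): 3.9 × 0.65, A = 2.535 in², y = 4.875 in, Ī = 0.089253 in⁴.
Bottom flange (beyond web): 3.9 × 0.65, A = 2.535 in², y = 0.325 in, Ī = 0.089253 in⁴.
Centroid: ȳ = ΣA·y / ΣA = 2.6 in.
Transfer each piece to the centroidal x-axis using Ī + A·d² with d = y − 2.6:
  web: d = 0 in → contributes +3.5152 in⁴
  top flange (beyond web): d = 2.275 in → contributes +13.209 in⁴
  bottom flange (beyond web): d = -2.275 in → contributes +13.209 in⁴
Total I = 29.934 in⁴.
For the y-axis: x̄ = 4.05 in.
Repeating about the centroidal y-axis gives I_y = 28.797 in⁴.
Polar second moment: J = I_x + I_y = 58.731 in⁴.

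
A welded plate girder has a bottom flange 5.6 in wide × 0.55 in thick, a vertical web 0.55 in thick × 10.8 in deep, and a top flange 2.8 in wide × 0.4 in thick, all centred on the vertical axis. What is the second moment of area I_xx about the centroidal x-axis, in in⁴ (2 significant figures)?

I_xx ≈ 180 in⁴

Break the section into simple shapes (no overlaps), measuring from the bottom-left corner of the bounding box.
Bottom plate: 5.6 × 0.55, A = 3.08 in², y = 0.275 in, Ī = 0.07764 in⁴.
Web plate: 0.55 × 10.8, A = 5.94 in², y = 5.95 in, Ī = 57.74 in⁴.
Top plate: 2.8 × 0.4, A = 1.12 in², y = 11.55 in, Ī = 0.01493 in⁴.
Centroid: ȳ = ΣA·y / ΣA = 4.845 in.
Transfer each piece to the centroidal x-axis using Ī + A·d² with d = y − 4.845:
  bottom plate: d = -4.57 in → contributes +64.4 in⁴
  web plate: d = 1.105 in → contributes +64.99 in⁴
  top plate: d = 6.705 in → contributes +50.37 in⁴
Total I = 179.8 in⁴.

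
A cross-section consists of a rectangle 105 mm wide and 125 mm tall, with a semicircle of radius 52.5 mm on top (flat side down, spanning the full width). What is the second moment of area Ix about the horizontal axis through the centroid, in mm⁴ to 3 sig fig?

Ix ≈ 4.13 × 10⁷ mm⁴

Decompose the section into non-overlapping parts with the origin at the bottom-left of its bounding rectangle.
Rectangular body: 105 × 125, A = 13 125 mm², y = 62.5 mm, Ī = 17 089 844 mm⁴.
Semicircular cap: semicircle r = 52.5, A = 4329.5 mm², y = 147.28 mm, Ī = 833 814 mm⁴.
Centroid: ȳ = ΣA·y / ΣA = 83.53 mm.
Transfer each piece to the horizontal axis through the centroid using Ī + A·d² with d = y − 83.53:
  rectangular body: d = -21.03 mm → contributes +22 894 350 mm⁴
  semicircular cap: d = 63.752 mm → contributes +18 430 305 mm⁴
Total I = 41 324 655 mm⁴.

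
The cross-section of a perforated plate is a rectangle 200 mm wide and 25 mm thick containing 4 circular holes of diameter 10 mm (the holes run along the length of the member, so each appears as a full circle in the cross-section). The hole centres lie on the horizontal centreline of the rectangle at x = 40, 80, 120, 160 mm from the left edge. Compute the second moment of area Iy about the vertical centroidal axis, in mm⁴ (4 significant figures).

Iy ≈ 1.604 × 10⁷ mm⁴

Treat the section as a set of non-overlapping primitives; coordinates are from the bounding-box lower-left.
Plate: 200 × 25, A = 5 000 mm², x = 100 mm, Ī = 16 666 667 mm⁴.
Hole 1 (subtracted): ⌀10, A = 78.5398 mm², x = 40 mm, Ī = 490.874 mm⁴.
Hole 2 (subtracted): ⌀10, A = 78.5398 mm², x = 80 mm, Ī = 490.874 mm⁴.
Hole 3 (subtracted): ⌀10, A = 78.5398 mm², x = 120 mm, Ī = 490.874 mm⁴.
Hole 4 (subtracted): ⌀10, A = 78.5398 mm², x = 160 mm, Ī = 490.874 mm⁴.
By symmetry the centroid is at mid-width, x̄ = 100 mm.
Transfer each piece to the vertical centroidal axis using Ī + A·d² with d = x − 100:
  plate: d = 0 mm → contributes +16 666 667 mm⁴
  hole 1: d = -60 mm → contributes −283 234 mm⁴
  hole 2: d = -20 mm → contributes −31906.8 mm⁴
  hole 3: d = 20 mm → contributes −31906.8 mm⁴
  hole 4: d = 60 mm → contributes −283 234 mm⁴
Total I = 16 036 385 mm⁴.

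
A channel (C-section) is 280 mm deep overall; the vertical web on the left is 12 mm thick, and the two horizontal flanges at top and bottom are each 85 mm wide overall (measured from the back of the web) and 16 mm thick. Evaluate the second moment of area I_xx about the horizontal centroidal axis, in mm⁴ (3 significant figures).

Decompose the section into non-overlapping parts with the origin at the bottom-left of its bounding rectangle.
Web: 12 × 280, A = 3 360 mm², y = 140 mm, Ī = 21 952 000 mm⁴.
Top flange (beyond web): 73 × 16, A = 1 168 mm², y = 272 mm, Ī = 24 917 mm⁴.
Bottom flange (beyond web): 73 × 16, A = 1 168 mm², y = 8 mm, Ī = 24 917 mm⁴.
By symmetry the centroid is at mid-height, ȳ = 140 mm.
Transfer each piece to the horizontal centroidal axis using Ī + A·d² with d = y − 140:
  web: d = 0 mm → contributes +21 952 000 mm⁴
  top flange (beyond web): d = 132 mm → contributes +20 376 149 mm⁴
  bottom flange (beyond web): d = -132 mm → contributes +20 376 149 mm⁴
Total I = 62 704 299 mm⁴.

I_xx ≈ 6.27 × 10⁷ mm⁴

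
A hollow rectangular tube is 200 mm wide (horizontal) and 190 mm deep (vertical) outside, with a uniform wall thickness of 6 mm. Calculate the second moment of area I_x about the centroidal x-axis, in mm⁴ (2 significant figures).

Treat the section as a set of non-overlapping primitives; coordinates are from the bounding-box lower-left.
Outer rectangle: 200 × 190, A = 38 000 mm², y = 95 mm, Ī = 114 316 667 mm⁴.
Inner void (subtracted): 188 × 178, A = 33 464 mm², y = 95 mm, Ī = 88 356 115 mm⁴.
By symmetry the centroid is at mid-height, ȳ = 95 mm.
All pieces are centred on the centroidal x-axis, so I = ΣĪ (holes subtracted) = 25 960 552 mm⁴.

I_x ≈ 2.6 × 10⁷ mm⁴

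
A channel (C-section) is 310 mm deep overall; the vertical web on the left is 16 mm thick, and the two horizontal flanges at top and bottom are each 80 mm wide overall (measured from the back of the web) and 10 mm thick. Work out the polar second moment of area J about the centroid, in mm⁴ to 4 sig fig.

J ≈ 7.070 × 10⁷ mm⁴

Treat the section as a set of non-overlapping primitives; coordinates are from the bounding-box lower-left.
Web: 16 × 310, A = 4 960 mm², y = 155 mm, Ī = 39 721 333 mm⁴.
Top flange (beyond web): 64 × 10, A = 640 mm², y = 305 mm, Ī = 5333.33 mm⁴.
Bottom flange (beyond web): 64 × 10, A = 640 mm², y = 5 mm, Ī = 5333.33 mm⁴.
By symmetry the centroid is at mid-height, ȳ = 155 mm.
Transfer each piece to the centroidal x-axis using Ī + A·d² with d = y − 155:
  web: d = 0 mm → contributes +39 721 333 mm⁴
  top flange (beyond web): d = 150 mm → contributes +14 405 333 mm⁴
  bottom flange (beyond web): d = -150 mm → contributes +14 405 333 mm⁴
Total I = 68 532 000 mm⁴.
For the y-axis: x̄ = 16.2051 mm.
Repeating about the centroidal y-axis gives I_y = 2 170 617 mm⁴.
Polar second moment: J = I_x + I_y = 70 702 617 mm⁴.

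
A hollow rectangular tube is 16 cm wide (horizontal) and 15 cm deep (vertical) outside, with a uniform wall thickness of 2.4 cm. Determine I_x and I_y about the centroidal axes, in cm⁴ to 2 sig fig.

Break the section into simple shapes (no overlaps), measuring from the bottom-left corner of the bounding box.
Outer rectangle: 16 × 15, A = 240 cm², y = 7.5 cm, Ī = 4 500 cm⁴.
Inner void (subtracted): 11.2 × 10.2, A = 114.2 cm², y = 7.5 cm, Ī = 990.5 cm⁴.
By symmetry the centroid is at mid-height, ȳ = 7.5 cm.
All pieces are centred on the centroidal x-axis, so I = ΣĪ (holes subtracted) = 3 510 cm⁴.
Repeating about the centroidal y-axis gives I_y = 3 926 cm⁴.

I_x ≈ 3500 cm⁴, I_y ≈ 3900 cm⁴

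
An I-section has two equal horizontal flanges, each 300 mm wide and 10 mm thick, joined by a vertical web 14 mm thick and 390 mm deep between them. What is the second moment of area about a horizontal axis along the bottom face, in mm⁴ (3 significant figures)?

I_base ≈ 7.91 × 10⁸ mm⁴

Treat the section as a set of non-overlapping primitives; coordinates are from the bounding-box lower-left.
Bottom flange: 300 × 10, A = 3 000 mm², y = 5 mm, Ī = 25 000 mm⁴.
Web: 14 × 390, A = 5 460 mm², y = 205 mm, Ī = 69 205 500 mm⁴.
Top flange: 300 × 10, A = 3 000 mm², y = 405 mm, Ī = 25 000 mm⁴.
Transfer each piece to the bottom edge using Ī + A·d² with d = y − 0:
  bottom flange: d = 5 mm → contributes +100 000 mm⁴
  web: d = 205 mm → contributes +298 662 000 mm⁴
  top flange: d = 405 mm → contributes +492 100 000 mm⁴
Total I = 790 862 000 mm⁴.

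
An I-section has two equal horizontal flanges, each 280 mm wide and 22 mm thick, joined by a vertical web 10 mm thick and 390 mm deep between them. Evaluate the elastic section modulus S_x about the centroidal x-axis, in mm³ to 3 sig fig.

S_x ≈ 2.64 × 10⁶ mm³

Decompose the section into non-overlapping parts with the origin at the bottom-left of its bounding rectangle.
Bottom flange: 280 × 22, A = 6 160 mm², y = 11 mm, Ī = 248 453 mm⁴.
Web: 10 × 390, A = 3 900 mm², y = 217 mm, Ī = 49 432 500 mm⁴.
Top flange: 280 × 22, A = 6 160 mm², y = 423 mm, Ī = 248 453 mm⁴.
By symmetry the centroid is at mid-height, ȳ = 217 mm.
Transfer each piece to the centroidal x-axis using Ī + A·d² with d = y − 217:
  bottom flange: d = -206 mm → contributes +261 654 213 mm⁴
  web: d = 0 mm → contributes +49 432 500 mm⁴
  top flange: d = 206 mm → contributes +261 654 213 mm⁴
Total I = 572 740 927 mm⁴.
Extreme fibre distance c = 217 mm; S = I/c = 2 639 359 mm³.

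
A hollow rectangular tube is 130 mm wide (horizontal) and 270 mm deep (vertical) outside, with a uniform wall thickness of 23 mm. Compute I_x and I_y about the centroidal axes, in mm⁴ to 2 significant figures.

Break the section into simple shapes (no overlaps), measuring from the bottom-left corner of the bounding box.
Outer rectangle: 130 × 270, A = 35 100 mm², y = 135 mm, Ī = 213 232 500 mm⁴.
Inner void (subtracted): 84 × 224, A = 18 816 mm², y = 135 mm, Ī = 78 675 968 mm⁴.
By symmetry the centroid is at mid-height, ȳ = 135 mm.
All pieces are centred on the centroidal x-axis, so I = ΣĪ (holes subtracted) = 134 556 532 mm⁴.
Repeating about the centroidal y-axis gives I_y = 38 368 692 mm⁴.

I_x ≈ 1.3 × 10⁸ mm⁴, I_y ≈ 3.8 × 10⁷ mm⁴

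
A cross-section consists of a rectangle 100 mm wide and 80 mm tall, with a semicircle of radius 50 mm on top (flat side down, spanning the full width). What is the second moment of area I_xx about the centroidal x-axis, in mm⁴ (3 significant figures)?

Treat the section as a set of non-overlapping primitives; coordinates are from the bounding-box lower-left.
Rectangular body: 100 × 80, A = 8 000 mm², y = 40 mm, Ī = 4 266 667 mm⁴.
Semicircular cap: semicircle r = 50, A = 3 927 mm², y = 101.22 mm, Ī = 685 981 mm⁴.
Centroid: ȳ = ΣA·y / ΣA = 60.157 mm.
Transfer each piece to the centroidal x-axis using Ī + A·d² with d = y − 60.157:
  rectangular body: d = -20.157 mm → contributes +7 517 120 mm⁴
  semicircular cap: d = 41.064 mm → contributes +7 307 751 mm⁴
Total I = 14 824 871 mm⁴.

I_xx ≈ 1.48 × 10⁷ mm⁴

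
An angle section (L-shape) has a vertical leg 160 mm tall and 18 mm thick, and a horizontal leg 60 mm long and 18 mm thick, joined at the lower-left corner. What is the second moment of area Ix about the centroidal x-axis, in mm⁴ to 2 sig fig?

Ix ≈ 9.2 × 10⁶ mm⁴

Split into non-overlapping primitives; take the origin at the lower-left of the bounding box.
Vertical leg: 18 × 160, A = 2 880 mm², y = 80 mm, Ī = 6 144 000 mm⁴.
Horizontal leg (remainder): 42 × 18, A = 756 mm², y = 9 mm, Ī = 20 412 mm⁴.
Centroid: ȳ = ΣA·y / ΣA = 65.24 mm.
Transfer each piece to the centroidal x-axis using Ī + A·d² with d = y − 65.24:
  vertical leg: d = 14.76 mm → contributes +6 771 632 mm⁴
  horizontal leg (remainder): d = -56.24 mm → contributes +2 411 391 mm⁴
Total I = 9 183 023 mm⁴.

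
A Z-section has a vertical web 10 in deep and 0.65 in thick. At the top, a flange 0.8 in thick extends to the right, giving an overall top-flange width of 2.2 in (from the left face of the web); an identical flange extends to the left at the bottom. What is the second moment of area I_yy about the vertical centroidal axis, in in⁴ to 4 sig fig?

I_yy ≈ 3.726 in⁴

Decompose the section into non-overlapping parts with the origin at the bottom-left of its bounding rectangle.
Web: 0.65 × 10, A = 6.5 in², x = 1.875 in, Ī = 0.228854 in⁴.
Top flange (beyond web): 1.55 × 0.8, A = 1.24 in², x = 2.975 in, Ī = 0.248258 in⁴.
Bottom flange (beyond web): 1.55 × 0.8, A = 1.24 in², x = 0.775 in, Ī = 0.248258 in⁴.
Centroid: x̄ = ΣA·x / ΣA = 1.875 in.
Transfer each piece to the vertical centroidal axis using Ī + A·d² with d = x − 1.875:
  web: d = 0 in → contributes +0.228854 in⁴
  top flange (beyond web): d = 1.1 in → contributes +1.74866 in⁴
  bottom flange (beyond web): d = -1.1 in → contributes +1.74866 in⁴
Total I = 3.72617 in⁴.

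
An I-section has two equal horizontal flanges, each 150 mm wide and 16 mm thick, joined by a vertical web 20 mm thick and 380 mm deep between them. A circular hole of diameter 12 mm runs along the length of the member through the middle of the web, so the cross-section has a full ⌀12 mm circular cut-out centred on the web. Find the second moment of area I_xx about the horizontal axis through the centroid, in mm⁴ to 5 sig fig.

Decompose the section into non-overlapping parts with the origin at the bottom-left of its bounding rectangle.
Bottom flange: 150 × 16, A = 2 400 mm², y = 8 mm, Ī = 51 200 mm⁴.
Web: 20 × 380, A = 7 600 mm², y = 206 mm, Ī = 91 453 333 mm⁴.
Top flange: 150 × 16, A = 2 400 mm², y = 404 mm, Ī = 51 200 mm⁴.
Hole (subtracted): ⌀12, A = 113.0973 mm², y = 206 mm, Ī = 1017.876 mm⁴.
By symmetry the centroid is at mid-height, ȳ = 206 mm.
Transfer each piece to the horizontal axis through the centroid using Ī + A·d² with d = y − 206:
  bottom flange: d = -198 mm → contributes +94 140 800 mm⁴
  web: d = 0 mm → contributes +91 453 333 mm⁴
  top flange: d = 198 mm → contributes +94 140 800 mm⁴
  hole: d = 0 mm → contributes −1017.876 mm⁴
Total I = 279 733 915 mm⁴.

I_xx ≈ 2.7973 × 10⁸ mm⁴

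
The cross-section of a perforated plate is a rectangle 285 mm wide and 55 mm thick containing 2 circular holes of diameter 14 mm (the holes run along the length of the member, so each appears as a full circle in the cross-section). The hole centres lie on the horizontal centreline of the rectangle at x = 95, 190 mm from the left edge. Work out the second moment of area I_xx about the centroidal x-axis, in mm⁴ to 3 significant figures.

I_xx ≈ 3.95 × 10⁶ mm⁴

Split into non-overlapping primitives; take the origin at the lower-left of the bounding box.
Plate: 285 × 55, A = 15 675 mm², y = 27.5 mm, Ī = 3 951 406 mm⁴.
Hole 1 (subtracted): ⌀14, A = 153.94 mm², y = 27.5 mm, Ī = 1885.7 mm⁴.
Hole 2 (subtracted): ⌀14, A = 153.94 mm², y = 27.5 mm, Ī = 1885.7 mm⁴.
By symmetry the centroid is at mid-height, ȳ = 27.5 mm.
All pieces are centred on the centroidal x-axis, so I = ΣĪ (holes subtracted) = 3 947 635 mm⁴.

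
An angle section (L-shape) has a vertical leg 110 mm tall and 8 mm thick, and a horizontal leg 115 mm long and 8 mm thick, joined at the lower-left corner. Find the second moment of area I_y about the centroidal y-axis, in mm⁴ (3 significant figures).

Decompose the section into non-overlapping parts with the origin at the bottom-left of its bounding rectangle.
Vertical leg: 8 × 110, A = 880 mm², x = 4 mm, Ī = 4693.3 mm⁴.
Horizontal leg (remainder): 107 × 8, A = 856 mm², x = 61.5 mm, Ī = 816 695 mm⁴.
Centroid: x̄ = ΣA·x / ΣA = 32.353 mm.
Transfer each piece to the centroidal y-axis using Ī + A·d² with d = x − 32.353:
  vertical leg: d = -28.353 mm → contributes +712 096 mm⁴
  horizontal leg (remainder): d = 29.147 mm → contributes +1 543 931 mm⁴
Total I = 2 256 027 mm⁴.

I_y ≈ 2.26 × 10⁶ mm⁴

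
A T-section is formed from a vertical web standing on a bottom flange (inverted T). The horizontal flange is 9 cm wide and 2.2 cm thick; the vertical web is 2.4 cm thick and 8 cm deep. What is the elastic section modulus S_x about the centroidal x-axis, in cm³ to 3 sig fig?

Split into non-overlapping primitives; take the origin at the lower-left of the bounding box.
Flange: 9 × 2.2, A = 19.8 cm², y = 1.1 cm, Ī = 7.986 cm⁴.
Web: 2.4 × 8, A = 19.2 cm², y = 6.2 cm, Ī = 102.4 cm⁴.
Centroid: ȳ = ΣA·y / ΣA = 3.6108 cm.
Transfer each piece to the centroidal x-axis using Ī + A·d² with d = y − 3.6108:
  flange: d = -2.5108 cm → contributes +132.8 cm⁴
  web: d = 2.5892 cm → contributes +231.12 cm⁴
Total I = 363.92 cm⁴.
Extreme fibre distance c = 6.5892 cm; S = I/c = 55.23 cm³.

S_x ≈ 55.2 cm³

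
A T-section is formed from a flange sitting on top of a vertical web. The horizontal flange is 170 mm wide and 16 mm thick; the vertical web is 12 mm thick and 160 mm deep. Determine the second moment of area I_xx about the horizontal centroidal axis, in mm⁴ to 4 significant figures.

Treat the section as a set of non-overlapping primitives; coordinates are from the bounding-box lower-left.
Flange: 170 × 16, A = 2 720 mm², y = 168 mm, Ī = 58026.7 mm⁴.
Web: 12 × 160, A = 1 920 mm², y = 80 mm, Ī = 4 096 000 mm⁴.
Centroid: ȳ = ΣA·y / ΣA = 131.586 mm.
Transfer each piece to the horizontal centroidal axis using Ī + A·d² with d = y − 131.586:
  flange: d = 36.4138 mm → contributes +3 664 650 mm⁴
  web: d = -51.5862 mm → contributes +9 205 383 mm⁴
Total I = 12 870 032 mm⁴.

I_xx ≈ 1.287 × 10⁷ mm⁴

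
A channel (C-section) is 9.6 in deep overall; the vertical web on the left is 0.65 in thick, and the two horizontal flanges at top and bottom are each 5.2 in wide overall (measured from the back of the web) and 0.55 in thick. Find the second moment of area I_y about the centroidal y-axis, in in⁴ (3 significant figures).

I_y ≈ 27.6 in⁴

Break the section into simple shapes (no overlaps), measuring from the bottom-left corner of the bounding box.
Web: 0.65 × 9.6, A = 6.24 in², x = 0.325 in, Ī = 0.2197 in⁴.
Top flange (beyond web): 4.55 × 0.55, A = 2.5025 in², x = 2.925 in, Ī = 4.3173 in⁴.
Bottom flange (beyond web): 4.55 × 0.55, A = 2.5025 in², x = 2.925 in, Ī = 4.3173 in⁴.
Centroid: x̄ = ΣA·x / ΣA = 1.4822 in.
Transfer each piece to the centroidal y-axis using Ī + A·d² with d = x − 1.4822:
  web: d = -1.1572 in → contributes +8.5761 in⁴
  top flange (beyond web): d = 1.4428 in → contributes +9.5265 in⁴
  bottom flange (beyond web): d = 1.4428 in → contributes +9.5265 in⁴
Total I = 27.629 in⁴.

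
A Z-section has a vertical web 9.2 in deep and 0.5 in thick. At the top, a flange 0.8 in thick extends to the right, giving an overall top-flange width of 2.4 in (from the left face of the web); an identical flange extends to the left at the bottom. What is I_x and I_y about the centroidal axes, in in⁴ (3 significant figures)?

Treat the section as a set of non-overlapping primitives; coordinates are from the bounding-box lower-left.
Web: 0.5 × 9.2, A = 4.6 in², y = 4.6 in, Ī = 32.445 in⁴.
Top flange (beyond web): 1.9 × 0.8, A = 1.52 in², y = 8.8 in, Ī = 0.081067 in⁴.
Bottom flange (beyond web): 1.9 × 0.8, A = 1.52 in², y = 0.4 in, Ī = 0.081067 in⁴.
Centroid: ȳ = ΣA·y / ΣA = 4.6 in.
Transfer each piece to the centroidal x-axis using Ī + A·d² with d = y − 4.6:
  web: d = 0 in → contributes +32.445 in⁴
  top flange (beyond web): d = 4.2 in → contributes +26.894 in⁴
  bottom flange (beyond web): d = -4.2 in → contributes +26.894 in⁴
Total I = 86.233 in⁴.
For the y-axis: x̄ = 2.15 in.
Repeating about the centroidal y-axis gives I_y = 5.388 in⁴.

I_x ≈ 86.2 in⁴, I_y ≈ 5.39 in⁴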